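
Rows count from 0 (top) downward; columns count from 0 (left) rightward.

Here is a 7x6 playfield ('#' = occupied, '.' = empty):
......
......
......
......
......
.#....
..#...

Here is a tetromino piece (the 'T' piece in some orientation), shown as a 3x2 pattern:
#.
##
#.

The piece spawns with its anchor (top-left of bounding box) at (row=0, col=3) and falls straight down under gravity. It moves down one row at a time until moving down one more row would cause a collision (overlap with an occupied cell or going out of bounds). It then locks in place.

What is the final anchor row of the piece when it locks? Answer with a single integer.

Answer: 4

Derivation:
Spawn at (row=0, col=3). Try each row:
  row 0: fits
  row 1: fits
  row 2: fits
  row 3: fits
  row 4: fits
  row 5: blocked -> lock at row 4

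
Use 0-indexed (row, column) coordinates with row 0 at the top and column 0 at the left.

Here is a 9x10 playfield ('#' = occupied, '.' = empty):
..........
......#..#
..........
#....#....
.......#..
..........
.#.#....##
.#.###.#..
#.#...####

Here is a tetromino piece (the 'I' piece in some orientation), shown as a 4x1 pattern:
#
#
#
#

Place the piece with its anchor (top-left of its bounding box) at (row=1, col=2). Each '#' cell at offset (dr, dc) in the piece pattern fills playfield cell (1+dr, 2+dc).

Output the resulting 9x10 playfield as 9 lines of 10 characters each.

Fill (1+0,2+0) = (1,2)
Fill (1+1,2+0) = (2,2)
Fill (1+2,2+0) = (3,2)
Fill (1+3,2+0) = (4,2)

Answer: ..........
..#...#..#
..#.......
#.#..#....
..#....#..
..........
.#.#....##
.#.###.#..
#.#...####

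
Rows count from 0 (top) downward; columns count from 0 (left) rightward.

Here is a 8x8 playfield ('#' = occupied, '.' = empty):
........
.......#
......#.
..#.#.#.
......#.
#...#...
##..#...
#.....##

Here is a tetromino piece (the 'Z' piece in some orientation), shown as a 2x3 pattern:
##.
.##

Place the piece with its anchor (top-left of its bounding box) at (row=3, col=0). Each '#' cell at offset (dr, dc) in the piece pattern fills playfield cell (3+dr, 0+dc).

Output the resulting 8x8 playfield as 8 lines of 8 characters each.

Fill (3+0,0+0) = (3,0)
Fill (3+0,0+1) = (3,1)
Fill (3+1,0+1) = (4,1)
Fill (3+1,0+2) = (4,2)

Answer: ........
.......#
......#.
###.#.#.
.##...#.
#...#...
##..#...
#.....##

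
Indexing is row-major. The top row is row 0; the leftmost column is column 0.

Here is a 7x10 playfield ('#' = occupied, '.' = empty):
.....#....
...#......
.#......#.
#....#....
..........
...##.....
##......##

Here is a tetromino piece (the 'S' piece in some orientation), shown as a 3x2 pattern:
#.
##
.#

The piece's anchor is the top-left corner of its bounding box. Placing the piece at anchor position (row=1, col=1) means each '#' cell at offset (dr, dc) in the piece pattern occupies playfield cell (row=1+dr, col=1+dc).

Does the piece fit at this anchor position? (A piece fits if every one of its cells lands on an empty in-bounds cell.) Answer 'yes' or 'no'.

Answer: no

Derivation:
Check each piece cell at anchor (1, 1):
  offset (0,0) -> (1,1): empty -> OK
  offset (1,0) -> (2,1): occupied ('#') -> FAIL
  offset (1,1) -> (2,2): empty -> OK
  offset (2,1) -> (3,2): empty -> OK
All cells valid: no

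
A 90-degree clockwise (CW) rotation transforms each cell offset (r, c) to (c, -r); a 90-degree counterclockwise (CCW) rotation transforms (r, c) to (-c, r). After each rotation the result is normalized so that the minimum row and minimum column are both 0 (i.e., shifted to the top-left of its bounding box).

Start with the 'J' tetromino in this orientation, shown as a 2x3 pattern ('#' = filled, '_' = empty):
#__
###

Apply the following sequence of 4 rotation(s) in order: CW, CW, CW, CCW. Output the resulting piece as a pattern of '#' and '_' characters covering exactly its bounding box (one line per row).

Answer: ###
__#

Derivation:
Start:
#__
###
After rotation 1 (CW):
##
#_
#_
After rotation 2 (CW):
###
__#
After rotation 3 (CW):
_#
_#
##
After rotation 4 (CCW):
###
__#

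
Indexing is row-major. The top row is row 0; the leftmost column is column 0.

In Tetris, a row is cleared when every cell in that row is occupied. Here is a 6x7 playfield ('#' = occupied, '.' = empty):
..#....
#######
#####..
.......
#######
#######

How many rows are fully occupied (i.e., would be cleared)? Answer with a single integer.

Answer: 3

Derivation:
Check each row:
  row 0: 6 empty cells -> not full
  row 1: 0 empty cells -> FULL (clear)
  row 2: 2 empty cells -> not full
  row 3: 7 empty cells -> not full
  row 4: 0 empty cells -> FULL (clear)
  row 5: 0 empty cells -> FULL (clear)
Total rows cleared: 3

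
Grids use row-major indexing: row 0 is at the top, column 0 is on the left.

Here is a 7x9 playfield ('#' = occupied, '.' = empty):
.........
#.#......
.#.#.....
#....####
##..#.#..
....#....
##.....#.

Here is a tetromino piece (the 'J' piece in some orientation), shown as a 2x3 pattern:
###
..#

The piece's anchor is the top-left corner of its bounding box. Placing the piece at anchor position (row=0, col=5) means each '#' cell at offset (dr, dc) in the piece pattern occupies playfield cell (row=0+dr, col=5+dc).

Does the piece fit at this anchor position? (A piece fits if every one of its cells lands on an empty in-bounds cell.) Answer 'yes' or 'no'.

Check each piece cell at anchor (0, 5):
  offset (0,0) -> (0,5): empty -> OK
  offset (0,1) -> (0,6): empty -> OK
  offset (0,2) -> (0,7): empty -> OK
  offset (1,2) -> (1,7): empty -> OK
All cells valid: yes

Answer: yes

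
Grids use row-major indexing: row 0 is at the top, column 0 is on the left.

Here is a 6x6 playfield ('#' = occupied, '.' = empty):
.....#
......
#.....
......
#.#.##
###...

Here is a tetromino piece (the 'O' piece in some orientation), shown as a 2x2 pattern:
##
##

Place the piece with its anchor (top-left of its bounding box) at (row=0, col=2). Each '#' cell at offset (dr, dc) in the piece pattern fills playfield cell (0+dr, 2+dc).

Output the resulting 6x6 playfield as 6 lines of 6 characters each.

Answer: ..##.#
..##..
#.....
......
#.#.##
###...

Derivation:
Fill (0+0,2+0) = (0,2)
Fill (0+0,2+1) = (0,3)
Fill (0+1,2+0) = (1,2)
Fill (0+1,2+1) = (1,3)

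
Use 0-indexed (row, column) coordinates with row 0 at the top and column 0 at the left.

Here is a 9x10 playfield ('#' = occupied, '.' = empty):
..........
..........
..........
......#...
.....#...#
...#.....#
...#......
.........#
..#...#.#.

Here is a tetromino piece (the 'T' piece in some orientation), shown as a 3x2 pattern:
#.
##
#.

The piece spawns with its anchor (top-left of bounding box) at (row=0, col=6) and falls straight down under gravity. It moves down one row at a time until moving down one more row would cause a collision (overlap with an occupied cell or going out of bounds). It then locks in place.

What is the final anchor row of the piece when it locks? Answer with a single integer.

Spawn at (row=0, col=6). Try each row:
  row 0: fits
  row 1: blocked -> lock at row 0

Answer: 0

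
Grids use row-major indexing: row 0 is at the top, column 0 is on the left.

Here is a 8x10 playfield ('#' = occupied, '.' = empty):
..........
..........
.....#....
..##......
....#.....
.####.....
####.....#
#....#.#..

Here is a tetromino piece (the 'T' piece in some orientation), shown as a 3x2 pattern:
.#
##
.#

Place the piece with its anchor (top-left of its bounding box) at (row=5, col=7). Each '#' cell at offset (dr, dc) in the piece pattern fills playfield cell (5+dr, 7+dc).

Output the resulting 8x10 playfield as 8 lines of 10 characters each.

Fill (5+0,7+1) = (5,8)
Fill (5+1,7+0) = (6,7)
Fill (5+1,7+1) = (6,8)
Fill (5+2,7+1) = (7,8)

Answer: ..........
..........
.....#....
..##......
....#.....
.####...#.
####...###
#....#.##.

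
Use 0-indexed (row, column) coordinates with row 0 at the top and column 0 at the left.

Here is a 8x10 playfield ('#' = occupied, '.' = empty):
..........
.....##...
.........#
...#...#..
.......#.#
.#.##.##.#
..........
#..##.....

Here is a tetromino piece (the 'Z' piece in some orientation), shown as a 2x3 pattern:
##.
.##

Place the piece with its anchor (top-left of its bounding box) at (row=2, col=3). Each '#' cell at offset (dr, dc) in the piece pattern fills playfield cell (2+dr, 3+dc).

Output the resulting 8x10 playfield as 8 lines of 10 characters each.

Fill (2+0,3+0) = (2,3)
Fill (2+0,3+1) = (2,4)
Fill (2+1,3+1) = (3,4)
Fill (2+1,3+2) = (3,5)

Answer: ..........
.....##...
...##....#
...###.#..
.......#.#
.#.##.##.#
..........
#..##.....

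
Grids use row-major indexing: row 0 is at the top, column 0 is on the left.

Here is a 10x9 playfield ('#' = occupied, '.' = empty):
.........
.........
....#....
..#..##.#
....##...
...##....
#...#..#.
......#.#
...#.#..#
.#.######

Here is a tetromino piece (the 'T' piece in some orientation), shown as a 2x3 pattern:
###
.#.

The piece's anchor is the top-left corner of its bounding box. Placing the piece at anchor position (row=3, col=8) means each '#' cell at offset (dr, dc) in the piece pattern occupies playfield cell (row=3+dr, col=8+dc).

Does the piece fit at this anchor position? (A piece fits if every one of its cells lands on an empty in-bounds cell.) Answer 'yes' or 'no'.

Answer: no

Derivation:
Check each piece cell at anchor (3, 8):
  offset (0,0) -> (3,8): occupied ('#') -> FAIL
  offset (0,1) -> (3,9): out of bounds -> FAIL
  offset (0,2) -> (3,10): out of bounds -> FAIL
  offset (1,1) -> (4,9): out of bounds -> FAIL
All cells valid: no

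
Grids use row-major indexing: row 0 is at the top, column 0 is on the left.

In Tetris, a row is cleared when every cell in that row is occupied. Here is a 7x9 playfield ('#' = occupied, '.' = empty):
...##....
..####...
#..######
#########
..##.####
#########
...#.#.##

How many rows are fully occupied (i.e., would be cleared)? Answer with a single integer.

Check each row:
  row 0: 7 empty cells -> not full
  row 1: 5 empty cells -> not full
  row 2: 2 empty cells -> not full
  row 3: 0 empty cells -> FULL (clear)
  row 4: 3 empty cells -> not full
  row 5: 0 empty cells -> FULL (clear)
  row 6: 5 empty cells -> not full
Total rows cleared: 2

Answer: 2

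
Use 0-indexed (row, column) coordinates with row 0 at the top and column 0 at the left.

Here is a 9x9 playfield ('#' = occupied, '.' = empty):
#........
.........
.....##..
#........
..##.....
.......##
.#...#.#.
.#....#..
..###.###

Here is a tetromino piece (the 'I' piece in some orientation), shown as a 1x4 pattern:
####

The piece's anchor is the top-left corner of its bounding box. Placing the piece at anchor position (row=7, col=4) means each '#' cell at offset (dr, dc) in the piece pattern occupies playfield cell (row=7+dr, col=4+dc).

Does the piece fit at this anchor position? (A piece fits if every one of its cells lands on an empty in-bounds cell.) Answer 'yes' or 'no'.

Check each piece cell at anchor (7, 4):
  offset (0,0) -> (7,4): empty -> OK
  offset (0,1) -> (7,5): empty -> OK
  offset (0,2) -> (7,6): occupied ('#') -> FAIL
  offset (0,3) -> (7,7): empty -> OK
All cells valid: no

Answer: no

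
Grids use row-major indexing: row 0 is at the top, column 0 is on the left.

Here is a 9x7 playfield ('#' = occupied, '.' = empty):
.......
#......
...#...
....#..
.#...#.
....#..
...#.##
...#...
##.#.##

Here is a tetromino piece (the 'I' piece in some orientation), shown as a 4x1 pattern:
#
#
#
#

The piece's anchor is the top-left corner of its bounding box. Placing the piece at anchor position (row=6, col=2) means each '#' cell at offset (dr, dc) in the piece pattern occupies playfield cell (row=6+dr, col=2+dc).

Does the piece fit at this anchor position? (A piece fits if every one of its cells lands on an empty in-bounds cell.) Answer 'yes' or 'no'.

Check each piece cell at anchor (6, 2):
  offset (0,0) -> (6,2): empty -> OK
  offset (1,0) -> (7,2): empty -> OK
  offset (2,0) -> (8,2): empty -> OK
  offset (3,0) -> (9,2): out of bounds -> FAIL
All cells valid: no

Answer: no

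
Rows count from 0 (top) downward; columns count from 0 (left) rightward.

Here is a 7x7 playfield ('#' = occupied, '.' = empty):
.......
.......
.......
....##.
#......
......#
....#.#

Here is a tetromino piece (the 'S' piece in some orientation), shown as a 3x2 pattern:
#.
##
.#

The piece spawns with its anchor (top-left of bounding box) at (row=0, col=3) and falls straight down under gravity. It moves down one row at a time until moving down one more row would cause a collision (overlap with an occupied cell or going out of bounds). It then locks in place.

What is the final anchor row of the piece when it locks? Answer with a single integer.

Spawn at (row=0, col=3). Try each row:
  row 0: fits
  row 1: blocked -> lock at row 0

Answer: 0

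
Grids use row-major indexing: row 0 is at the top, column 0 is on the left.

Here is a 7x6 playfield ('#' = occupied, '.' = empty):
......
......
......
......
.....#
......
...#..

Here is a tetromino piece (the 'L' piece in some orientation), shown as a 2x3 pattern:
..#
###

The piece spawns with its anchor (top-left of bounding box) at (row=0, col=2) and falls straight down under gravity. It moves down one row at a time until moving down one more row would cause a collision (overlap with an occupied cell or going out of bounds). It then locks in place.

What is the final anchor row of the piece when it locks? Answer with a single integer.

Spawn at (row=0, col=2). Try each row:
  row 0: fits
  row 1: fits
  row 2: fits
  row 3: fits
  row 4: fits
  row 5: blocked -> lock at row 4

Answer: 4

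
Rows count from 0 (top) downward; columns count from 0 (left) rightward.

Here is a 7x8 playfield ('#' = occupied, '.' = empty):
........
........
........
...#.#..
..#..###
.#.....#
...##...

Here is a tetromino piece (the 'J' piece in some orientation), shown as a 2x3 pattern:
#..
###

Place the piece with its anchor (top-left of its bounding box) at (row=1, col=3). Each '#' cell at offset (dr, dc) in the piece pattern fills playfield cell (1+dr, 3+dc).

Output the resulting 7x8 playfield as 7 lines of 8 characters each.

Fill (1+0,3+0) = (1,3)
Fill (1+1,3+0) = (2,3)
Fill (1+1,3+1) = (2,4)
Fill (1+1,3+2) = (2,5)

Answer: ........
...#....
...###..
...#.#..
..#..###
.#.....#
...##...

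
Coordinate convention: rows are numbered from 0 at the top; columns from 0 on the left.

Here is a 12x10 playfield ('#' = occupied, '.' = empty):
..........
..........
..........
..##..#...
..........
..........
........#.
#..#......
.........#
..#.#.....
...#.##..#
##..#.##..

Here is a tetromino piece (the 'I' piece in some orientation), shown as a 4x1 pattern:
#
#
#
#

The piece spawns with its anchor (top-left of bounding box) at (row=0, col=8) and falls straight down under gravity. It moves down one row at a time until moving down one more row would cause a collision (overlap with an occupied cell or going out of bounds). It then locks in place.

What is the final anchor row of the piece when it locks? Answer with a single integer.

Spawn at (row=0, col=8). Try each row:
  row 0: fits
  row 1: fits
  row 2: fits
  row 3: blocked -> lock at row 2

Answer: 2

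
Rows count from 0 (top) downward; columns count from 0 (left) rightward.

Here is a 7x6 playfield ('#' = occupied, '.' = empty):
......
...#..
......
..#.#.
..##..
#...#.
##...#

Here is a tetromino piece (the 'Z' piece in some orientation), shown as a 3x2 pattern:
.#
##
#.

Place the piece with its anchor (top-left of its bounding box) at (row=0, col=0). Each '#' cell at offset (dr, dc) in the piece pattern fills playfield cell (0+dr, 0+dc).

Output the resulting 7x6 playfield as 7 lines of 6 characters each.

Fill (0+0,0+1) = (0,1)
Fill (0+1,0+0) = (1,0)
Fill (0+1,0+1) = (1,1)
Fill (0+2,0+0) = (2,0)

Answer: .#....
##.#..
#.....
..#.#.
..##..
#...#.
##...#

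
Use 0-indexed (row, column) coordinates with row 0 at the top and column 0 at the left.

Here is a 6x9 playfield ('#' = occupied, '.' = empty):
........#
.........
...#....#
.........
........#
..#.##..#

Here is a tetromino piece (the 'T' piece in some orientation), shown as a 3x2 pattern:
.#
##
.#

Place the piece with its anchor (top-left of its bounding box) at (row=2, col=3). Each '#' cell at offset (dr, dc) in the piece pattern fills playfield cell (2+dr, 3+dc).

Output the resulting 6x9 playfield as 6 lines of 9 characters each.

Fill (2+0,3+1) = (2,4)
Fill (2+1,3+0) = (3,3)
Fill (2+1,3+1) = (3,4)
Fill (2+2,3+1) = (4,4)

Answer: ........#
.........
...##...#
...##....
....#...#
..#.##..#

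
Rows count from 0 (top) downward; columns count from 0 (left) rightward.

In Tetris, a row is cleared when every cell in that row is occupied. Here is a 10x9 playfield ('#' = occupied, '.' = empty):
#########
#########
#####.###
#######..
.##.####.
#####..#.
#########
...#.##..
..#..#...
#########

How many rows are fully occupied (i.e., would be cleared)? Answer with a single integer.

Answer: 4

Derivation:
Check each row:
  row 0: 0 empty cells -> FULL (clear)
  row 1: 0 empty cells -> FULL (clear)
  row 2: 1 empty cell -> not full
  row 3: 2 empty cells -> not full
  row 4: 3 empty cells -> not full
  row 5: 3 empty cells -> not full
  row 6: 0 empty cells -> FULL (clear)
  row 7: 6 empty cells -> not full
  row 8: 7 empty cells -> not full
  row 9: 0 empty cells -> FULL (clear)
Total rows cleared: 4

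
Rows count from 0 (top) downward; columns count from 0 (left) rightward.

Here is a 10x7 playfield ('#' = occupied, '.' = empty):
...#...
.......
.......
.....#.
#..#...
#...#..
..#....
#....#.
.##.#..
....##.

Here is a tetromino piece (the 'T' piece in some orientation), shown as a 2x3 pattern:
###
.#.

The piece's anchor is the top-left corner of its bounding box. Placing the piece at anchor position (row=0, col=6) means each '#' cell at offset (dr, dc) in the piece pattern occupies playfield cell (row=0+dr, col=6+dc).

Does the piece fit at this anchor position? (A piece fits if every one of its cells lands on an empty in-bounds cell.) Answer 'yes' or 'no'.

Check each piece cell at anchor (0, 6):
  offset (0,0) -> (0,6): empty -> OK
  offset (0,1) -> (0,7): out of bounds -> FAIL
  offset (0,2) -> (0,8): out of bounds -> FAIL
  offset (1,1) -> (1,7): out of bounds -> FAIL
All cells valid: no

Answer: no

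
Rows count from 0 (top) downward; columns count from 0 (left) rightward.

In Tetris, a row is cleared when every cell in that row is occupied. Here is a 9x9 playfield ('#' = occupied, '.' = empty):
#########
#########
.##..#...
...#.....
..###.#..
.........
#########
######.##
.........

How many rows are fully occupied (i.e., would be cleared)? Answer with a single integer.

Check each row:
  row 0: 0 empty cells -> FULL (clear)
  row 1: 0 empty cells -> FULL (clear)
  row 2: 6 empty cells -> not full
  row 3: 8 empty cells -> not full
  row 4: 5 empty cells -> not full
  row 5: 9 empty cells -> not full
  row 6: 0 empty cells -> FULL (clear)
  row 7: 1 empty cell -> not full
  row 8: 9 empty cells -> not full
Total rows cleared: 3

Answer: 3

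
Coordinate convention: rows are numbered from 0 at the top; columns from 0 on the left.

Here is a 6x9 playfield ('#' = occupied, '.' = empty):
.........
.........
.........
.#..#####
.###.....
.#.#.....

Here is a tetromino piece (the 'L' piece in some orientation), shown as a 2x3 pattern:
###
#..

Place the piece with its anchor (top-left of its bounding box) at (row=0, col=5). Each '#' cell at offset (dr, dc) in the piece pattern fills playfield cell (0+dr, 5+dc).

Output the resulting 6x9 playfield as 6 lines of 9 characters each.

Answer: .....###.
.....#...
.........
.#..#####
.###.....
.#.#.....

Derivation:
Fill (0+0,5+0) = (0,5)
Fill (0+0,5+1) = (0,6)
Fill (0+0,5+2) = (0,7)
Fill (0+1,5+0) = (1,5)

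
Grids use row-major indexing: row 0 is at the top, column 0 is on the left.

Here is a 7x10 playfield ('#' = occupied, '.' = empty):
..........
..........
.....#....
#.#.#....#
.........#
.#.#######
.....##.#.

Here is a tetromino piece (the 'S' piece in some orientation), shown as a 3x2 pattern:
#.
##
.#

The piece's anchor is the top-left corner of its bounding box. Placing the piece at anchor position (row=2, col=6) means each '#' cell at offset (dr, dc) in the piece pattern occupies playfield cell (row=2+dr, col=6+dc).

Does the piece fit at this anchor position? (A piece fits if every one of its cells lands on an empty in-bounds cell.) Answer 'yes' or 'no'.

Answer: yes

Derivation:
Check each piece cell at anchor (2, 6):
  offset (0,0) -> (2,6): empty -> OK
  offset (1,0) -> (3,6): empty -> OK
  offset (1,1) -> (3,7): empty -> OK
  offset (2,1) -> (4,7): empty -> OK
All cells valid: yes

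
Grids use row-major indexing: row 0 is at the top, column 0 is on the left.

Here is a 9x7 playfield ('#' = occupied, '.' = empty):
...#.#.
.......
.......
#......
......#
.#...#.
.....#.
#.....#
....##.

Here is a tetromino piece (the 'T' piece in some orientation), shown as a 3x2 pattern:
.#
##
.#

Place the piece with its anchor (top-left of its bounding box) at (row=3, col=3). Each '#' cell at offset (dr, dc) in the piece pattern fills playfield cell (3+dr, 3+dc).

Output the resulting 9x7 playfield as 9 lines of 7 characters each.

Fill (3+0,3+1) = (3,4)
Fill (3+1,3+0) = (4,3)
Fill (3+1,3+1) = (4,4)
Fill (3+2,3+1) = (5,4)

Answer: ...#.#.
.......
.......
#...#..
...##.#
.#..##.
.....#.
#.....#
....##.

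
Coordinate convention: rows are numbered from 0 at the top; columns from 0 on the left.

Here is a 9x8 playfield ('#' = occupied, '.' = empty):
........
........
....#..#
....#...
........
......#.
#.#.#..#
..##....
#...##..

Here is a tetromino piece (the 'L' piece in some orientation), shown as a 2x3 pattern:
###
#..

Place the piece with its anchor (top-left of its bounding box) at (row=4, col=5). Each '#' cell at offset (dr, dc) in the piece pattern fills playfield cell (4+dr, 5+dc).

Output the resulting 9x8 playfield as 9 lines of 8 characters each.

Answer: ........
........
....#..#
....#...
.....###
.....##.
#.#.#..#
..##....
#...##..

Derivation:
Fill (4+0,5+0) = (4,5)
Fill (4+0,5+1) = (4,6)
Fill (4+0,5+2) = (4,7)
Fill (4+1,5+0) = (5,5)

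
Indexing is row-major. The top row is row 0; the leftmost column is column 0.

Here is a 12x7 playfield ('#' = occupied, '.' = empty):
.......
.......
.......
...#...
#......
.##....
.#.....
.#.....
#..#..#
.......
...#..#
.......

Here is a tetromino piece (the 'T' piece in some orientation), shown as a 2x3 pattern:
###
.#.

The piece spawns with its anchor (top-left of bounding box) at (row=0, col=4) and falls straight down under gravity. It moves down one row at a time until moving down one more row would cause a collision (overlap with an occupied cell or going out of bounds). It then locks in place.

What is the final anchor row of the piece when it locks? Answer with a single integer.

Spawn at (row=0, col=4). Try each row:
  row 0: fits
  row 1: fits
  row 2: fits
  row 3: fits
  row 4: fits
  row 5: fits
  row 6: fits
  row 7: fits
  row 8: blocked -> lock at row 7

Answer: 7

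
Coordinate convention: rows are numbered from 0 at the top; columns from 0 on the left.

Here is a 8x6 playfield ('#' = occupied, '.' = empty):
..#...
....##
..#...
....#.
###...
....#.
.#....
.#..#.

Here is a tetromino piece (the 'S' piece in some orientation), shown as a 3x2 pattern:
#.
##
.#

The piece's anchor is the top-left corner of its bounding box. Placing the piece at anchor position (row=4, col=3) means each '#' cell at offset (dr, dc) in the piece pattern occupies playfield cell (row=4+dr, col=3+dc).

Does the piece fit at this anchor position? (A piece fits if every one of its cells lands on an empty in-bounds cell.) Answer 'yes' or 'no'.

Answer: no

Derivation:
Check each piece cell at anchor (4, 3):
  offset (0,0) -> (4,3): empty -> OK
  offset (1,0) -> (5,3): empty -> OK
  offset (1,1) -> (5,4): occupied ('#') -> FAIL
  offset (2,1) -> (6,4): empty -> OK
All cells valid: no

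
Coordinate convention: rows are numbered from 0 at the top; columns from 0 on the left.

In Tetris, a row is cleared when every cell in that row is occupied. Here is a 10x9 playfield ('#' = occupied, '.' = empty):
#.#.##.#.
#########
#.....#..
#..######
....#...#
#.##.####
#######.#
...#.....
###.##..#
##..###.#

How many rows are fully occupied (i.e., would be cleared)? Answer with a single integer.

Answer: 1

Derivation:
Check each row:
  row 0: 4 empty cells -> not full
  row 1: 0 empty cells -> FULL (clear)
  row 2: 7 empty cells -> not full
  row 3: 2 empty cells -> not full
  row 4: 7 empty cells -> not full
  row 5: 2 empty cells -> not full
  row 6: 1 empty cell -> not full
  row 7: 8 empty cells -> not full
  row 8: 3 empty cells -> not full
  row 9: 3 empty cells -> not full
Total rows cleared: 1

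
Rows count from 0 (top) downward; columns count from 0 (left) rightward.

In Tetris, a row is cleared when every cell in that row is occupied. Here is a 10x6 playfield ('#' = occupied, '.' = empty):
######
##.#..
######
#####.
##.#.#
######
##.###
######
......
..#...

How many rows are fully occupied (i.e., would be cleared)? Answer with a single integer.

Check each row:
  row 0: 0 empty cells -> FULL (clear)
  row 1: 3 empty cells -> not full
  row 2: 0 empty cells -> FULL (clear)
  row 3: 1 empty cell -> not full
  row 4: 2 empty cells -> not full
  row 5: 0 empty cells -> FULL (clear)
  row 6: 1 empty cell -> not full
  row 7: 0 empty cells -> FULL (clear)
  row 8: 6 empty cells -> not full
  row 9: 5 empty cells -> not full
Total rows cleared: 4

Answer: 4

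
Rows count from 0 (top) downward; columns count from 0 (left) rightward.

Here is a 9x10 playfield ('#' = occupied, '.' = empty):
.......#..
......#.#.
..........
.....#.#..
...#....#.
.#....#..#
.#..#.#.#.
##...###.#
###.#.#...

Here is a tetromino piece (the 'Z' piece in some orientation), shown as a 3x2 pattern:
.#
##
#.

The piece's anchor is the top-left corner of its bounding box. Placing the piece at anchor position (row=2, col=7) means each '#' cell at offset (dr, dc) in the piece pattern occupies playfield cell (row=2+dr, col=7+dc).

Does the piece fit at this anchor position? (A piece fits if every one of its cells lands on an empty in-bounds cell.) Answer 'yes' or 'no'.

Answer: no

Derivation:
Check each piece cell at anchor (2, 7):
  offset (0,1) -> (2,8): empty -> OK
  offset (1,0) -> (3,7): occupied ('#') -> FAIL
  offset (1,1) -> (3,8): empty -> OK
  offset (2,0) -> (4,7): empty -> OK
All cells valid: no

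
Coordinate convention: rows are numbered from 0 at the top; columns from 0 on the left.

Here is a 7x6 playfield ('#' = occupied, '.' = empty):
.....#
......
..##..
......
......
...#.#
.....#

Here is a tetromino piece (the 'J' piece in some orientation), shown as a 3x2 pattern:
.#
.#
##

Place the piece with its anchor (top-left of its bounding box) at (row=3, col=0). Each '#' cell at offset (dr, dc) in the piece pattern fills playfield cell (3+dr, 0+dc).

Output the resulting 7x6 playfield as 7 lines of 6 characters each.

Answer: .....#
......
..##..
.#....
.#....
##.#.#
.....#

Derivation:
Fill (3+0,0+1) = (3,1)
Fill (3+1,0+1) = (4,1)
Fill (3+2,0+0) = (5,0)
Fill (3+2,0+1) = (5,1)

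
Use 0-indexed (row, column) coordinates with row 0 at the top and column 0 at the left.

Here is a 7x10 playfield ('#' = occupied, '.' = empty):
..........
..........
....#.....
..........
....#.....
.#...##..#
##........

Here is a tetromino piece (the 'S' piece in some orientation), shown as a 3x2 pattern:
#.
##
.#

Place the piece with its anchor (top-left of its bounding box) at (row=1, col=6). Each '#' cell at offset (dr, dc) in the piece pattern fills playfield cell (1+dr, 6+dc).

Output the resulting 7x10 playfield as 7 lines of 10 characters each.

Answer: ..........
......#...
....#.##..
.......#..
....#.....
.#...##..#
##........

Derivation:
Fill (1+0,6+0) = (1,6)
Fill (1+1,6+0) = (2,6)
Fill (1+1,6+1) = (2,7)
Fill (1+2,6+1) = (3,7)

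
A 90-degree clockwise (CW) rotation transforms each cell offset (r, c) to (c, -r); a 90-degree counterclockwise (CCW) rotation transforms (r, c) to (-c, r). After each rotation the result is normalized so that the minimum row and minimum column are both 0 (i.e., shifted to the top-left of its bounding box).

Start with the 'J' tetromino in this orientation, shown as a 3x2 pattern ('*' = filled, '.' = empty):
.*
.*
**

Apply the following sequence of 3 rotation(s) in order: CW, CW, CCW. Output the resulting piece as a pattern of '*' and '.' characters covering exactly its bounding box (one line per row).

Answer: *..
***

Derivation:
Start:
.*
.*
**
After rotation 1 (CW):
*..
***
After rotation 2 (CW):
**
*.
*.
After rotation 3 (CCW):
*..
***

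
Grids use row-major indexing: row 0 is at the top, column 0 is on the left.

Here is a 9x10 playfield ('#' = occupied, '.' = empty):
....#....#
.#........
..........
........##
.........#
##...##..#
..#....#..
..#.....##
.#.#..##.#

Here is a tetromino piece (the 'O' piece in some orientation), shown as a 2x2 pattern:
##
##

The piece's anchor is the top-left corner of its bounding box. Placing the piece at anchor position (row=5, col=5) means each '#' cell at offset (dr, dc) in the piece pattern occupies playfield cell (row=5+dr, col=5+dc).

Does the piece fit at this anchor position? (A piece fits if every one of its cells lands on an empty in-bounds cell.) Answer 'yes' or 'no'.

Check each piece cell at anchor (5, 5):
  offset (0,0) -> (5,5): occupied ('#') -> FAIL
  offset (0,1) -> (5,6): occupied ('#') -> FAIL
  offset (1,0) -> (6,5): empty -> OK
  offset (1,1) -> (6,6): empty -> OK
All cells valid: no

Answer: no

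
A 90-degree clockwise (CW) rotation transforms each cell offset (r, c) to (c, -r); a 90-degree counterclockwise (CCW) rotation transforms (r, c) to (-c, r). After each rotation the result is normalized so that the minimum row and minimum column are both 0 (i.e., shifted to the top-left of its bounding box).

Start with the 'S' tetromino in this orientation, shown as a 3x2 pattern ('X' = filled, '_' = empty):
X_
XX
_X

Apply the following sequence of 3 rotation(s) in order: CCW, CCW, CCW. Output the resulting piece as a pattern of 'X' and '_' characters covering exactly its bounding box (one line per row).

Answer: _XX
XX_

Derivation:
Start:
X_
XX
_X
After rotation 1 (CCW):
_XX
XX_
After rotation 2 (CCW):
X_
XX
_X
After rotation 3 (CCW):
_XX
XX_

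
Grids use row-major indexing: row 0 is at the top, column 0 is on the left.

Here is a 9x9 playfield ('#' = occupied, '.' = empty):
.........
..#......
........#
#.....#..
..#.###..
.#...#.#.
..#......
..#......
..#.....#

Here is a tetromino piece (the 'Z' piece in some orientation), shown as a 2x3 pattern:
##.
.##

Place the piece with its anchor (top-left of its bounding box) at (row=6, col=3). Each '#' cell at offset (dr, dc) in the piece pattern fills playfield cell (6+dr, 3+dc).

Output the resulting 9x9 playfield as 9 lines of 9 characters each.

Fill (6+0,3+0) = (6,3)
Fill (6+0,3+1) = (6,4)
Fill (6+1,3+1) = (7,4)
Fill (6+1,3+2) = (7,5)

Answer: .........
..#......
........#
#.....#..
..#.###..
.#...#.#.
..###....
..#.##...
..#.....#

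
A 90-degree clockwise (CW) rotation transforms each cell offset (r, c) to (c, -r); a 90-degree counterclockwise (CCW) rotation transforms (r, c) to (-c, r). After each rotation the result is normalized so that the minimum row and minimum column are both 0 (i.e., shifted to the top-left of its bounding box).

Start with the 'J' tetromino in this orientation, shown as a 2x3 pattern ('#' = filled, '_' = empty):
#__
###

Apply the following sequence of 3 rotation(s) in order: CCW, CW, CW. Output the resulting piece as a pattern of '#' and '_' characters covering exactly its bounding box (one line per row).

Answer: ##
#_
#_

Derivation:
Start:
#__
###
After rotation 1 (CCW):
_#
_#
##
After rotation 2 (CW):
#__
###
After rotation 3 (CW):
##
#_
#_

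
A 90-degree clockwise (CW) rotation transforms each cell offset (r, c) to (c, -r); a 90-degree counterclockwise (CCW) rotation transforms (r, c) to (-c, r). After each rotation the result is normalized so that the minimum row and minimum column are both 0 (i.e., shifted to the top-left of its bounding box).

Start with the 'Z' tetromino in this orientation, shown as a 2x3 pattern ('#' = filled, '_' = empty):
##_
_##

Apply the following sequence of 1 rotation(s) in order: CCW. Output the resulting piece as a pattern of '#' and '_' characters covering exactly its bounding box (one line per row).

Answer: _#
##
#_

Derivation:
Start:
##_
_##
After rotation 1 (CCW):
_#
##
#_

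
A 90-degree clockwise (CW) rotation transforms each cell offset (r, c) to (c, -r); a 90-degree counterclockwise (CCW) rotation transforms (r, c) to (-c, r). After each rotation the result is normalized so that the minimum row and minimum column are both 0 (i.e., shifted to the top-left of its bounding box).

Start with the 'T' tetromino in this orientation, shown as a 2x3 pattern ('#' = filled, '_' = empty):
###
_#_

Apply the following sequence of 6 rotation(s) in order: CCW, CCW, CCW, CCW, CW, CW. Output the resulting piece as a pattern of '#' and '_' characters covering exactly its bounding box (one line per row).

Start:
###
_#_
After rotation 1 (CCW):
#_
##
#_
After rotation 2 (CCW):
_#_
###
After rotation 3 (CCW):
_#
##
_#
After rotation 4 (CCW):
###
_#_
After rotation 5 (CW):
_#
##
_#
After rotation 6 (CW):
_#_
###

Answer: _#_
###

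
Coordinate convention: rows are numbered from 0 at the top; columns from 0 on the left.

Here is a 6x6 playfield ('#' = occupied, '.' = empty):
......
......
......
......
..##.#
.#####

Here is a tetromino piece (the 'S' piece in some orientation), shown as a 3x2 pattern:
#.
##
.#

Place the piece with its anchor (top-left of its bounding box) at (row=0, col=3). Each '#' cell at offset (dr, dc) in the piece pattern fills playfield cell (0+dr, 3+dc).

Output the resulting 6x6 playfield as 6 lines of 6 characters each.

Fill (0+0,3+0) = (0,3)
Fill (0+1,3+0) = (1,3)
Fill (0+1,3+1) = (1,4)
Fill (0+2,3+1) = (2,4)

Answer: ...#..
...##.
....#.
......
..##.#
.#####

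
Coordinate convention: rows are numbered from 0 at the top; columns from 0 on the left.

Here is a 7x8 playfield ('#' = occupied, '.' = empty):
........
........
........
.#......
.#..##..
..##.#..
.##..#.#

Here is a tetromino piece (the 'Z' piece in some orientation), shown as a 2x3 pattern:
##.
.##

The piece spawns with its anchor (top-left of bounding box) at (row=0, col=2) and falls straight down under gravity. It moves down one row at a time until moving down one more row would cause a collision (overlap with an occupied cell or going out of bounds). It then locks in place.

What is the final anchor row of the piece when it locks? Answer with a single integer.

Answer: 2

Derivation:
Spawn at (row=0, col=2). Try each row:
  row 0: fits
  row 1: fits
  row 2: fits
  row 3: blocked -> lock at row 2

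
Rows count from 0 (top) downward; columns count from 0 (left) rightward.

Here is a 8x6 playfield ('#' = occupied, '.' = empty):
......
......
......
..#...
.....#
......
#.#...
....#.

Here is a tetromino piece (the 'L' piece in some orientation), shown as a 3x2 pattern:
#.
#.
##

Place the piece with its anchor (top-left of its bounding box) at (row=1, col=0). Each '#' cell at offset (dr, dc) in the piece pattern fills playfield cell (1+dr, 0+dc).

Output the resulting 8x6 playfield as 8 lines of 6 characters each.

Answer: ......
#.....
#.....
###...
.....#
......
#.#...
....#.

Derivation:
Fill (1+0,0+0) = (1,0)
Fill (1+1,0+0) = (2,0)
Fill (1+2,0+0) = (3,0)
Fill (1+2,0+1) = (3,1)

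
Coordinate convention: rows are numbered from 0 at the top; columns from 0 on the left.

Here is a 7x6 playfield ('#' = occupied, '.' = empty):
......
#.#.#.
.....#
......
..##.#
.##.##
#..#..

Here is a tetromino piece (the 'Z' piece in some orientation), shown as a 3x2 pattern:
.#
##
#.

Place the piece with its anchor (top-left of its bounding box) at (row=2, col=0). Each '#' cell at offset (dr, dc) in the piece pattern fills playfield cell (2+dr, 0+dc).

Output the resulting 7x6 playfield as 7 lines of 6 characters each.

Fill (2+0,0+1) = (2,1)
Fill (2+1,0+0) = (3,0)
Fill (2+1,0+1) = (3,1)
Fill (2+2,0+0) = (4,0)

Answer: ......
#.#.#.
.#...#
##....
#.##.#
.##.##
#..#..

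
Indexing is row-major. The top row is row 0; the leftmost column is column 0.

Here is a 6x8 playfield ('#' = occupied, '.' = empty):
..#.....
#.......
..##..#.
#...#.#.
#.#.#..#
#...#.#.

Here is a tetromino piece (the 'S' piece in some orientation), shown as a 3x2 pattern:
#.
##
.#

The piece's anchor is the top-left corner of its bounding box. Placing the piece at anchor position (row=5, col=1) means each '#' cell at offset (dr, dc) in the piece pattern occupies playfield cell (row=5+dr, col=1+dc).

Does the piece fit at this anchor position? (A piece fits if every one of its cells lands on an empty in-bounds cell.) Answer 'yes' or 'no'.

Check each piece cell at anchor (5, 1):
  offset (0,0) -> (5,1): empty -> OK
  offset (1,0) -> (6,1): out of bounds -> FAIL
  offset (1,1) -> (6,2): out of bounds -> FAIL
  offset (2,1) -> (7,2): out of bounds -> FAIL
All cells valid: no

Answer: no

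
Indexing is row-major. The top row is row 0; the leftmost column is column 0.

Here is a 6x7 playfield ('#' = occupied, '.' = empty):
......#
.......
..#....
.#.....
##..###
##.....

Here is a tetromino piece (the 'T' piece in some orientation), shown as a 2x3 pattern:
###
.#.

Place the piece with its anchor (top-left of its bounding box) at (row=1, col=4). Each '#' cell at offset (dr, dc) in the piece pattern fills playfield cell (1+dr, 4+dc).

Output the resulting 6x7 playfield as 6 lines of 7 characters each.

Fill (1+0,4+0) = (1,4)
Fill (1+0,4+1) = (1,5)
Fill (1+0,4+2) = (1,6)
Fill (1+1,4+1) = (2,5)

Answer: ......#
....###
..#..#.
.#.....
##..###
##.....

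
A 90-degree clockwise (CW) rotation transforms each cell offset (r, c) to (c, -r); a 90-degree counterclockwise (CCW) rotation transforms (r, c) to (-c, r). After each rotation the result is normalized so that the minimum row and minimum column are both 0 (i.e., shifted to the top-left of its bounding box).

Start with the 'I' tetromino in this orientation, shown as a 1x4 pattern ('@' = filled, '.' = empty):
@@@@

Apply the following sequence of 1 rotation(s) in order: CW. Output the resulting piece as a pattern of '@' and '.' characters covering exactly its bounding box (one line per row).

Start:
@@@@
After rotation 1 (CW):
@
@
@
@

Answer: @
@
@
@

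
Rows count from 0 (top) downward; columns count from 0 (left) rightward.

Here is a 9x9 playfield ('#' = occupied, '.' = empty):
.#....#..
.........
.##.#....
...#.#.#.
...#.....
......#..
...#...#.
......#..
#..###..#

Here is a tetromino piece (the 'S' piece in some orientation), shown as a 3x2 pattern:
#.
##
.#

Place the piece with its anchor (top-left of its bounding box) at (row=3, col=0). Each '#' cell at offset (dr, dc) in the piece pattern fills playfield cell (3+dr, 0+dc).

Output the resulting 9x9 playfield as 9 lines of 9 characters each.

Fill (3+0,0+0) = (3,0)
Fill (3+1,0+0) = (4,0)
Fill (3+1,0+1) = (4,1)
Fill (3+2,0+1) = (5,1)

Answer: .#....#..
.........
.##.#....
#..#.#.#.
##.#.....
.#....#..
...#...#.
......#..
#..###..#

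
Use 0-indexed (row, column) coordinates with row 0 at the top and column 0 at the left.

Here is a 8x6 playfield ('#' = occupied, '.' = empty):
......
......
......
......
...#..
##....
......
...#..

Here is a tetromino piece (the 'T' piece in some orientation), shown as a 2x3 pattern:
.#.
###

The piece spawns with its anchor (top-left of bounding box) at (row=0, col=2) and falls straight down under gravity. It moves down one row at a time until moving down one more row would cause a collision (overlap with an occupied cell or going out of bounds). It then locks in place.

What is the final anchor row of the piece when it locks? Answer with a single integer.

Spawn at (row=0, col=2). Try each row:
  row 0: fits
  row 1: fits
  row 2: fits
  row 3: blocked -> lock at row 2

Answer: 2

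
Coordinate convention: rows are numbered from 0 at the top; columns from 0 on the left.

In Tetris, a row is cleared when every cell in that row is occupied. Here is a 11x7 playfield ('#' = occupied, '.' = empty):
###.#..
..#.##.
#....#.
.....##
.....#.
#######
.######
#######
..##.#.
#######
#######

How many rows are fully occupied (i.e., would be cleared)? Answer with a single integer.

Check each row:
  row 0: 3 empty cells -> not full
  row 1: 4 empty cells -> not full
  row 2: 5 empty cells -> not full
  row 3: 5 empty cells -> not full
  row 4: 6 empty cells -> not full
  row 5: 0 empty cells -> FULL (clear)
  row 6: 1 empty cell -> not full
  row 7: 0 empty cells -> FULL (clear)
  row 8: 4 empty cells -> not full
  row 9: 0 empty cells -> FULL (clear)
  row 10: 0 empty cells -> FULL (clear)
Total rows cleared: 4

Answer: 4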